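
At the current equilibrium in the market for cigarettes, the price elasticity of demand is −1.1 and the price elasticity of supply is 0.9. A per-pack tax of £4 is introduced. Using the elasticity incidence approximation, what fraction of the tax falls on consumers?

Consumers' share ≈ 0.45.

Incidence ratio: consumers' share ≈ εs / (εs + |εd|) = 0.9 / (0.9 + 1.1) = 0.45.
Supply is the less elastic side, so consumers bear the smaller share.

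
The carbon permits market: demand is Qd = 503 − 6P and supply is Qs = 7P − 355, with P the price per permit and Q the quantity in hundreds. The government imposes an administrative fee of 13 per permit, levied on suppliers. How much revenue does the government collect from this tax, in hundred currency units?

Without the tax, 503 − 6P = 7P − 355 gives 13P = 858, so P* = 66 and Q* = 107.
With the tax collected from suppliers, supply shifts: Qs = 7(P − 13) − 355.
New equilibrium: buyers pay 73, suppliers receive 60, Q = 65. (Wedge: Pb − Ps = 13.)
Revenue = t · Q = 13 · 65 = 845.

Tax revenue = 845 hundred.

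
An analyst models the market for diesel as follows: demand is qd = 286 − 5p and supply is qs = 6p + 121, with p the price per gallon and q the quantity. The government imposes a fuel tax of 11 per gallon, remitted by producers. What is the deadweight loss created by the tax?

Deadweight loss = 165.

Without the tax, 286 − 5p = 6p + 121 gives 11p = 165, so p* = 15 and q* = 211.
With the tax collected from producers, supply shifts: qs = 6(p − 11) + 121.
New equilibrium: buyers pay 21, producers receive 10, q = 181. (Wedge: pb − ps = 11.)
Quantity falls by |ΔQ| = |211 − 181| = 30.
DWL = ½ · t · |ΔQ| = ½ · 11 · 30 = 165.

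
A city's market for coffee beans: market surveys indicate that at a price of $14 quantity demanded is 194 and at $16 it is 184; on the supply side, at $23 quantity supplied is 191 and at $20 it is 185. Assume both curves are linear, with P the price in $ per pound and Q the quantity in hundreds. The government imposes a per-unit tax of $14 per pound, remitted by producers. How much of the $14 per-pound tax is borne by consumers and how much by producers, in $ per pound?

Consumers bear $4 per pound; producers bear $10 per pound.

Demand slope: (184 − 194)/(16 − 14) = -5, so Qd = 264 − 5P.
Supply slope: (185 − 191)/(20 − 23) = 2, so Qs = 2P + 145.
Before the tax: set 264 − 5P = 2P + 145 → P* = $17, Q* = 179.
With the tax collected from producers, supply shifts: Qs = 2(P − 14) + 145.
Solving gives Q = 159 with consumers paying $21 and producers receiving $7 (the $14 wedge).
Burden on consumers: $4; on producers: $10. (They sum to $14.)
The less price-elastic side of the market bears the larger share of a per-unit tax.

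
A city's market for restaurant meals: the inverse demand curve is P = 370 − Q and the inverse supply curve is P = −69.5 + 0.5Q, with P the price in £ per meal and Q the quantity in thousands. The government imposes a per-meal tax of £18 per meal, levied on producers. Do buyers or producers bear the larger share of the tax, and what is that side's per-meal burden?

Buyers bear the larger share: £12 per meal.

Inverting to Q(P) form: Qd = 370 − P; Qs = 2P + 139.
Without the tax, 370 − P = 2P + 139 gives 3P = 231, so P* = £77 and Q* = 293.
With the tax collected from producers, supply shifts: Qs = 2(P − 18) + 139.
Solving gives Q = 281 with buyers paying £89 and producers receiving £71 (the £18 wedge).
Per-meal burden: buyers £12, producers £6.
Buyers take the larger share because demand is less price-elastic here (demand slope 1 vs supply slope 2).
The less price-elastic side of the market bears the larger share of a per-unit tax.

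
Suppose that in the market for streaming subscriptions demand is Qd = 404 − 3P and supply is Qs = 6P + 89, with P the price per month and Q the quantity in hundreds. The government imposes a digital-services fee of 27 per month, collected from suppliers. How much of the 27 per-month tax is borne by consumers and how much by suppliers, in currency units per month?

Before the tax: set 404 − 3P = 6P + 89 → P* = 35, Q* = 299.
With the tax collected from suppliers, supply shifts: Qs = 6(P − 27) + 89.
New equilibrium: consumers pay 53, suppliers receive 26, Q = 245. (Wedge: Pb − Ps = 27.)
Burden on consumers: 18; on suppliers: 9. (They sum to 27.)
The less price-elastic side of the market bears the larger share of a per-unit tax.

Consumers bear 18 per month; suppliers bear 9 per month.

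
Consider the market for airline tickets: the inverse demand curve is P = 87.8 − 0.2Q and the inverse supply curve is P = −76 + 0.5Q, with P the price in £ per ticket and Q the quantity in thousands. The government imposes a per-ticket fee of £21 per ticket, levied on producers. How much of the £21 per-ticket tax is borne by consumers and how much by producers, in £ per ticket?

Inverting to Q(P) form: Qd = 439 − 5P; Qs = 2P + 152.
Before the tax: set 439 − 5P = 2P + 152 → P* = £41, Q* = 234.
With the tax collected from producers, supply shifts: Qs = 2(P − 21) + 152.
Solving gives Q = 204 with consumers paying £47 and producers receiving £26 (the £21 wedge).
Burden on consumers: £6; on producers: £15. (They sum to £21.)
The less price-elastic side of the market bears the larger share of a per-unit tax.

Consumers bear £6 per ticket; producers bear £15 per ticket.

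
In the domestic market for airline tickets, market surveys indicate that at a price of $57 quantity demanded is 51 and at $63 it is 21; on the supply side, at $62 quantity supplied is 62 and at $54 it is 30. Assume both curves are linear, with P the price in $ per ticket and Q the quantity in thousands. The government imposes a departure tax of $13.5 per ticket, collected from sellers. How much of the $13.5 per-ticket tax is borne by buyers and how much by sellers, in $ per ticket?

Demand slope: (21 − 51)/(63 − 57) = -5, so Qd = 336 − 5P.
Supply slope: (30 − 62)/(54 − 62) = 4, so Qs = 4P − 186.
Before the tax: set 336 − 5P = 4P − 186 → P* = $58, Q* = 46.
With the tax collected from sellers, supply shifts: Qs = 4(P − 13.5) − 186.
New equilibrium: buyers pay $64, sellers receive $50.5, Q = 16. (Wedge: Pb − Ps = 13.5.)
Burden on buyers: $6; on sellers: $7.5. (They sum to $13.5.)
The less price-elastic side of the market bears the larger share of a per-unit tax.

Buyers bear $6 per ticket; sellers bear $7.5 per ticket.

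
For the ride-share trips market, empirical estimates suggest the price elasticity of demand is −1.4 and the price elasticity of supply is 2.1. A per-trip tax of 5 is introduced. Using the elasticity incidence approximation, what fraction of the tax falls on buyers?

Buyers' share ≈ 0.6.

Incidence ratio: buyers' share ≈ εs / (εs + |εd|) = 2.1 / (2.1 + 1.4) = 0.6.
Supply is the more elastic side, so buyers bear the larger share.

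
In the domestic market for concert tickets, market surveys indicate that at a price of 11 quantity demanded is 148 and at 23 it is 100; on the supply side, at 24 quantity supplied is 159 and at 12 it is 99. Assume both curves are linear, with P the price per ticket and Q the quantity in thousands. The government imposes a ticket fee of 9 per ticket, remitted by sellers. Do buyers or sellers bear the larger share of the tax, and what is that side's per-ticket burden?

Buyers bear the larger share: 5 per ticket.

Demand slope: (100 − 148)/(23 − 11) = -4, so Qd = 192 − 4P.
Supply slope: (99 − 159)/(12 − 24) = 5, so Qs = 5P + 39.
Without the tax, 192 − 4P = 5P + 39 gives 9P = 153, so P* = 17 and Q* = 124.
With the tax collected from sellers, supply shifts: Qs = 5(P − 9) + 39.
New equilibrium: buyers pay 22, sellers receive 13, Q = 104. (Wedge: Pb − Ps = 9.)
Per-ticket burden: buyers 5, sellers 4.
Buyers take the larger share because demand is less price-elastic here (demand slope 4 vs supply slope 5).
The less price-elastic side of the market bears the larger share of a per-unit tax.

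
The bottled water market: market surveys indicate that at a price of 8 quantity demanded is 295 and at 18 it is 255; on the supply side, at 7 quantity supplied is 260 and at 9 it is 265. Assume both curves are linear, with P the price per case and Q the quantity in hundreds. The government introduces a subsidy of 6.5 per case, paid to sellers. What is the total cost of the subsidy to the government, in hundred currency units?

Demand slope: (255 − 295)/(18 − 8) = -4, so Qd = 327 − 4P.
Supply slope: (265 − 260)/(9 − 7) = 2.5, so Qs = 2.5P + 242.5.
Before the subsidy: set 327 − 4P = 2.5P + 242.5 → P* = 13, Q* = 275.
With a per-unit subsidy paid to sellers, each receives P + 6.5 per unit sold, so supply becomes Qs = 2.5(P + 6.5) + 242.5.
New equilibrium: buyers pay 10.5, sellers receive 17, Q = 285. (Wedge: Pb − Ps = −6.5.)
Outlay = t · Q = 6.5 · 285 = 1852.5.

Government outlay = 1852.5 hundred.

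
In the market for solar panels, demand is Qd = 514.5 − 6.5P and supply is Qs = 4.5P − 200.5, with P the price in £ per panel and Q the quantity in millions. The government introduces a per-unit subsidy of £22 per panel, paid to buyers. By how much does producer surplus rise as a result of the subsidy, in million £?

Without the subsidy, 514.5 − 6.5P = 4.5P − 200.5 gives 11P = 715, so P* = £65 and Q* = 92.
With a per-unit subsidy paid to buyers, each effectively pays P − 22, so demand becomes Qd = 514.5 − 6.5(P − 22).
New equilibrium: buyers pay £56, producers receive £78, Q = 150.5. (Wedge: Pb − Ps = −22.)
ΔPS is the trapezoid between Q = 150.5 and Q = 92 of height £13: ½ · (92 + 150.5) · 13 = £1576.25.

Producer surplus rises by £1576.25 million.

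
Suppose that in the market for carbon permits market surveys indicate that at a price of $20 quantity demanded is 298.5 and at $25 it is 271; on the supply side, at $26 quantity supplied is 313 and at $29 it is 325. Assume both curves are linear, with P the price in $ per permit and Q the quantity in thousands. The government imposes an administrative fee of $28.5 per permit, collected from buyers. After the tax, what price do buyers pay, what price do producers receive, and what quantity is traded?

Demand slope: (271 − 298.5)/(25 − 20) = -5.5, so Qd = 408.5 − 5.5P.
Supply slope: (325 − 313)/(29 − 26) = 4, so Qs = 4P + 209.
Without the tax, 408.5 − 5.5P = 4P + 209 gives 9.5P = 199.5, so P* = $21 and Q* = 293.
With the tax collected from buyers, demand (in seller-price terms) shifts: Qd = 408.5 − 5.5(P + 28.5).
Solving gives Q = 227 with buyers paying $33 and producers receiving $4.5 (the $28.5 wedge).
The less price-elastic side of the market bears the larger share of a per-unit tax.

Buyers pay $33; producers receive $4.5; quantity = 227.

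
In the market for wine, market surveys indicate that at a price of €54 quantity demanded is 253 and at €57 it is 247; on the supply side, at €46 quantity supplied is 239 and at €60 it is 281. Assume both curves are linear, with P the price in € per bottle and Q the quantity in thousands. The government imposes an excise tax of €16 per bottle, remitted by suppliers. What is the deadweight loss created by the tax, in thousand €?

Demand slope: (247 − 253)/(57 − 54) = -2, so Qd = 361 − 2P.
Supply slope: (281 − 239)/(60 − 46) = 3, so Qs = 3P + 101.
Without the tax, 361 − 2P = 3P + 101 gives 5P = 260, so P* = €52 and Q* = 257.
With the tax collected from suppliers, supply shifts: Qs = 3(P − 16) + 101.
Solving gives Q = 237.8 with consumers paying €61.6 and suppliers receiving €45.6 (the €16 wedge).
Quantity falls by |ΔQ| = |257 − 237.8| = 19.2.
DWL = ½ · t · |ΔQ| = ½ · 16 · 19.2 = €153.6.

Deadweight loss = €153.6 thousand.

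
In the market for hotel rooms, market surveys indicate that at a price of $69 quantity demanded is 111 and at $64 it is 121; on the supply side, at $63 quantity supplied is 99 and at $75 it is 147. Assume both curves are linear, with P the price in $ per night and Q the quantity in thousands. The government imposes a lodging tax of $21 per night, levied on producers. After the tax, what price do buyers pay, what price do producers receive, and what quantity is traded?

Demand slope: (121 − 111)/(64 − 69) = -2, so Qd = 249 − 2P.
Supply slope: (147 − 99)/(75 − 63) = 4, so Qs = 4P − 153.
Without the tax, 249 − 2P = 4P − 153 gives 6P = 402, so P* = $67 and Q* = 115.
With the tax collected from producers, supply shifts: Qs = 4(P − 21) − 153.
Solving gives Q = 87 with buyers paying $81 and producers receiving $60 (the $21 wedge).

Buyers pay $81; producers receive $60; quantity = 87.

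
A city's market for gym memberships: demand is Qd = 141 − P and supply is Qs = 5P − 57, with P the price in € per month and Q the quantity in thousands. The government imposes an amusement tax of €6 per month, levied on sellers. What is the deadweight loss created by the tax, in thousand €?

Deadweight loss = €15 thousand.

Without the tax, 141 − P = 5P − 57 gives 6P = 198, so P* = €33 and Q* = 108.
With the tax collected from sellers, supply shifts: Qs = 5(P − 6) − 57.
New equilibrium: consumers pay €38, sellers receive €32, Q = 103. (Wedge: Pb − Ps = 6.)
Quantity falls by |ΔQ| = |108 − 103| = 5.
DWL = ½ · t · |ΔQ| = ½ · 6 · 5 = €15.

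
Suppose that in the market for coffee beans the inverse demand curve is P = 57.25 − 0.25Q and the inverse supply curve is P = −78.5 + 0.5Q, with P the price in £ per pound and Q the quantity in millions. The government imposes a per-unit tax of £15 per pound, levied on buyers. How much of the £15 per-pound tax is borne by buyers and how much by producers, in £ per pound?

Buyers bear £5 per pound; producers bear £10 per pound.

Rewrite in direct form: Qd = 229 − 4P and Qs = 2P + 157.
Before the tax: set 229 − 4P = 2P + 157 → P* = £12, Q* = 181.
With the tax collected from buyers, demand (in seller-price terms) shifts: Qd = 229 − 4(P + 15).
Solving gives Q = 161 with buyers paying £17 and producers receiving £2 (the £15 wedge).
Burden on buyers: £5; on producers: £10. (They sum to £15.)
The less price-elastic side of the market bears the larger share of a per-unit tax.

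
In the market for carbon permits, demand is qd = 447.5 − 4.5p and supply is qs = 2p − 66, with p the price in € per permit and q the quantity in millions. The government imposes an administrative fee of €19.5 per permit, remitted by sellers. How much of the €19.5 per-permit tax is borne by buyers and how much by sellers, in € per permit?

Before the tax: set 447.5 − 4.5p = 2p − 66 → p* = €79, q* = 92.
With the tax collected from sellers, supply shifts: qs = 2(p − 19.5) − 66.
Solving gives q = 65 with buyers paying €85 and sellers receiving €65.5 (the €19.5 wedge).
Burden on buyers: €6; on sellers: €13.5. (They sum to €19.5.)
The less price-elastic side of the market bears the larger share of a per-unit tax.

Buyers bear €6 per permit; sellers bear €13.5 per permit.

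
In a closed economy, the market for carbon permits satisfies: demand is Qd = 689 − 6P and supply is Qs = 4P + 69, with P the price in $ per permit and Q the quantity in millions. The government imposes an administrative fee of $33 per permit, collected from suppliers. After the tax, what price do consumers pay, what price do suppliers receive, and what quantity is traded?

Without the tax, 689 − 6P = 4P + 69 gives 10P = 620, so P* = $62 and Q* = 317.
With the tax collected from suppliers, supply shifts: Qs = 4(P − 33) + 69.
Solving gives Q = 237.8 with consumers paying $75.2 and suppliers receiving $42.2 (the $33 wedge).
The less price-elastic side of the market bears the larger share of a per-unit tax.

Consumers pay $75.2; suppliers receive $42.2; quantity = 237.8.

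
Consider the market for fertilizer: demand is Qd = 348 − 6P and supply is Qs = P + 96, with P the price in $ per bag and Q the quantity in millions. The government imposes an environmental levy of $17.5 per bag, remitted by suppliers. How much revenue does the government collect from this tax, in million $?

Tax revenue = $2047.5 million.

Without the tax, 348 − 6P = P + 96 gives 7P = 252, so P* = $36 and Q* = 132.
With the tax collected from suppliers, supply shifts: Qs = (P − 17.5) + 96.
Solving gives Q = 117 with consumers paying $38.5 and suppliers receiving $21 (the $17.5 wedge).
Revenue = t · Q = 17.5 · 117 = $2047.5.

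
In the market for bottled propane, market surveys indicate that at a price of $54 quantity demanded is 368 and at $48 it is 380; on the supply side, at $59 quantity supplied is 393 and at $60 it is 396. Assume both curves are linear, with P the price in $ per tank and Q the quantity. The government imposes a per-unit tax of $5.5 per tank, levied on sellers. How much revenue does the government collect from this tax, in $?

Tax revenue = $2009.7.

Demand slope: (380 − 368)/(48 − 54) = -2, so Qd = 476 − 2P.
Supply slope: (396 − 393)/(60 − 59) = 3, so Qs = 3P + 216.
Without the tax, 476 − 2P = 3P + 216 gives 5P = 260, so P* = $52 and Q* = 372.
With the tax collected from sellers, supply shifts: Qs = 3(P − 5.5) + 216.
New equilibrium: buyers pay $55.3, sellers receive $49.8, Q = 365.4. (Wedge: Pb − Ps = 5.5.)
Revenue = t · Q = 5.5 · 365.4 = $2009.7.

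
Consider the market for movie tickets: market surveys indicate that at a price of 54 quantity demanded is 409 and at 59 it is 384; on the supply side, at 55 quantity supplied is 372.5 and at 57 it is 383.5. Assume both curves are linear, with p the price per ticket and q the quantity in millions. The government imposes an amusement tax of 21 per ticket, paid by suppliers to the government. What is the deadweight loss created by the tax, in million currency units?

Deadweight loss = 577.5 million.

Demand slope: (384 − 409)/(59 − 54) = -5, so qd = 679 − 5p.
Supply slope: (383.5 − 372.5)/(57 − 55) = 5.5, so qs = 5.5p + 70.
Before the tax: set 679 − 5p = 5.5p + 70 → p* = 58, q* = 389.
With the tax collected from suppliers, supply shifts: qs = 5.5(p − 21) + 70.
Solving gives q = 334 with consumers paying 69 and suppliers receiving 48 (the 21 wedge).
Quantity falls by |ΔQ| = |389 − 334| = 55.
DWL = ½ · t · |ΔQ| = ½ · 21 · 55 = 577.5.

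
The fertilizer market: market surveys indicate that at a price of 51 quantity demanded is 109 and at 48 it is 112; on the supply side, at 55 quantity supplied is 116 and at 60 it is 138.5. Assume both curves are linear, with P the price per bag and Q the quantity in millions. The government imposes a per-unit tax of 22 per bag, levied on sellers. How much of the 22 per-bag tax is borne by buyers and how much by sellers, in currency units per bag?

Buyers bear 18 per bag; sellers bear 4 per bag.

Demand slope: (112 − 109)/(48 − 51) = -1, so Qd = 160 − P.
Supply slope: (138.5 − 116)/(60 − 55) = 4.5, so Qs = 4.5P − 131.5.
Before the tax: set 160 − P = 4.5P − 131.5 → P* = 53, Q* = 107.
With the tax collected from sellers, supply shifts: Qs = 4.5(P − 22) − 131.5.
New equilibrium: buyers pay 71, sellers receive 49, Q = 89. (Wedge: Pb − Ps = 22.)
Burden on buyers: 18; on sellers: 4. (They sum to 22.)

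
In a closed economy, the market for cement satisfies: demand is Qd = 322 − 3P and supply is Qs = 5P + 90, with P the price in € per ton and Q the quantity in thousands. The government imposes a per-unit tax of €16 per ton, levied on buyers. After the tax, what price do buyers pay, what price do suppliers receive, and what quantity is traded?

Buyers pay €39; suppliers receive €23; quantity = 205.

Without the tax, 322 − 3P = 5P + 90 gives 8P = 232, so P* = €29 and Q* = 235.
With the tax collected from buyers, demand (in seller-price terms) shifts: Qd = 322 − 3(P + 16).
Solving gives Q = 205 with buyers paying €39 and suppliers receiving €23 (the €16 wedge).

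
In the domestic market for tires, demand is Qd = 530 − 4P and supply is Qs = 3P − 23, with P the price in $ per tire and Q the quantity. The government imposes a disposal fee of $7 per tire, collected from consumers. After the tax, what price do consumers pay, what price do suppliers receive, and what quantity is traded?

Consumers pay $82; suppliers receive $75; quantity = 202.

Before the tax: set 530 − 4P = 3P − 23 → P* = $79, Q* = 214.
With the tax collected from consumers, demand (in seller-price terms) shifts: Qd = 530 − 4(P + 7).
Solving gives Q = 202 with consumers paying $82 and suppliers receiving $75 (the $7 wedge).
The less price-elastic side of the market bears the larger share of a per-unit tax.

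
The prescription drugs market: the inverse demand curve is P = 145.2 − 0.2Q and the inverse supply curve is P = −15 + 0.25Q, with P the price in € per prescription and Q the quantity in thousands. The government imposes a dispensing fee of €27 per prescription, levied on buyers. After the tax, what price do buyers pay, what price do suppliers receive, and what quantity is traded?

Inverting to Q(P) form: Qd = 726 − 5P; Qs = 4P + 60.
Before the tax: set 726 − 5P = 4P + 60 → P* = €74, Q* = 356.
With the tax collected from buyers, demand (in seller-price terms) shifts: Qd = 726 − 5(P + 27).
New equilibrium: buyers pay €86, suppliers receive €59, Q = 296. (Wedge: Pb − Ps = 27.)
The less price-elastic side of the market bears the larger share of a per-unit tax.

Buyers pay €86; suppliers receive €59; quantity = 296.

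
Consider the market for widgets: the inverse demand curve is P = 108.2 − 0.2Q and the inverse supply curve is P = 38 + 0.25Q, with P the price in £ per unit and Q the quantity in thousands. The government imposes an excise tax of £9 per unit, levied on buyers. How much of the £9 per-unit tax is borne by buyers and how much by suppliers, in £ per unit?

Buyers bear £4 per unit; suppliers bear £5 per unit.

Rewrite in direct form: Qd = 541 − 5P and Qs = 4P − 152.
Without the tax, 541 − 5P = 4P − 152 gives 9P = 693, so P* = £77 and Q* = 156.
With the tax collected from buyers, demand (in seller-price terms) shifts: Qd = 541 − 5(P + 9).
New equilibrium: buyers pay £81, suppliers receive £72, Q = 136. (Wedge: Pb − Ps = 9.)
Burden on buyers: £4; on suppliers: £5. (They sum to £9.)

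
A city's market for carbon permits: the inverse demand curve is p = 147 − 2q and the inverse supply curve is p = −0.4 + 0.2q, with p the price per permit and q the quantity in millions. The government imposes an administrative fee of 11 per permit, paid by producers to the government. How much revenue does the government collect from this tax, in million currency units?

Tax revenue = 682 million.

Rewrite in direct form: qd = 73.5 − 0.5p and qs = 5p + 2.
Before the tax: set 73.5 − 0.5p = 5p + 2 → p* = 13, q* = 67.
With the tax collected from producers, supply shifts: qs = 5(p − 11) + 2.
New equilibrium: buyers pay 23, producers receive 12, q = 62. (Wedge: pb − ps = 11.)
Revenue = t · Q = 11 · 62 = 682.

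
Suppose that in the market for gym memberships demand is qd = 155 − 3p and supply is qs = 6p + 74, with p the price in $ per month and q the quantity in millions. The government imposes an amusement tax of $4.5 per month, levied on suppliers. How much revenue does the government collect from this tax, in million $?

Tax revenue = $535.5 million.

Before the tax: set 155 − 3p = 6p + 74 → p* = $9, q* = 128.
With the tax collected from suppliers, supply shifts: qs = 6(p − 4.5) + 74.
New equilibrium: consumers pay $12, suppliers receive $7.5, q = 119. (Wedge: pb − ps = 4.5.)
Revenue = t · Q = 4.5 · 119 = $535.5.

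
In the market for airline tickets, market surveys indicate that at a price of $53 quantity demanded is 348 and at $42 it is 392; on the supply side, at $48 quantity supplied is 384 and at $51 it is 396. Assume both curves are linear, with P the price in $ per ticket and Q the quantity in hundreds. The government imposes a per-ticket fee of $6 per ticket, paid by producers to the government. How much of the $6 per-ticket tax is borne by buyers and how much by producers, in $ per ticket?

Buyers bear $3 per ticket; producers bear $3 per ticket.

Demand slope: (392 − 348)/(42 − 53) = -4, so Qd = 560 − 4P.
Supply slope: (396 − 384)/(51 − 48) = 4, so Qs = 4P + 192.
Before the tax: set 560 − 4P = 4P + 192 → P* = $46, Q* = 376.
With the tax collected from producers, supply shifts: Qs = 4(P − 6) + 192.
New equilibrium: buyers pay $49, producers receive $43, Q = 364. (Wedge: Pb − Ps = 6.)
Burden on buyers: $3; on producers: $3. (They sum to $6.)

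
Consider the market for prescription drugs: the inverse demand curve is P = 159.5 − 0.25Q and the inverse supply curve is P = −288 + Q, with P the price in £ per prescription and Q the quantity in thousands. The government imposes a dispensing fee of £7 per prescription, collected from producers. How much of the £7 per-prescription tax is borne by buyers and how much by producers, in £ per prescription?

Buyers bear £1.4 per prescription; producers bear £5.6 per prescription.

Rewrite in direct form: Qd = 638 − 4P and Qs = P + 288.
Before the tax: set 638 − 4P = P + 288 → P* = £70, Q* = 358.
With the tax collected from producers, supply shifts: Qs = (P − 7) + 288.
Solving gives Q = 352.4 with buyers paying £71.4 and producers receiving £64.4 (the £7 wedge).
Burden on buyers: £1.4; on producers: £5.6. (They sum to £7.)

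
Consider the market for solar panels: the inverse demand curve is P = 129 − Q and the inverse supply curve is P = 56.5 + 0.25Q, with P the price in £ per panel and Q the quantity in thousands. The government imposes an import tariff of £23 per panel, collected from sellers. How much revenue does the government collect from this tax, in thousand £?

Rewrite in direct form: Qd = 129 − P and Qs = 4P − 226.
Before the tax: set 129 − P = 4P − 226 → P* = £71, Q* = 58.
With the tax collected from sellers, supply shifts: Qs = 4(P − 23) − 226.
New equilibrium: consumers pay £89.4, sellers receive £66.4, Q = 39.6. (Wedge: Pb − Ps = 23.)
Revenue = t · Q = 23 · 39.6 = £910.8.

Tax revenue = £910.8 thousand.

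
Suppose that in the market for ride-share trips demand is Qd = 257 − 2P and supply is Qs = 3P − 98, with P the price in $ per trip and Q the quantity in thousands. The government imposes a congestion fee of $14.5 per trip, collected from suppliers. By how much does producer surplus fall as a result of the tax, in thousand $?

Producer surplus falls by $616.54 thousand.

Without the tax, 257 − 2P = 3P − 98 gives 5P = 355, so P* = $71 and Q* = 115.
With the tax collected from suppliers, supply shifts: Qs = 3(P − 14.5) − 98.
New equilibrium: consumers pay $79.7, suppliers receive $65.2, Q = 97.6. (Wedge: Pb − Ps = 14.5.)
ΔPS is the trapezoid between Q = 97.6 and Q = 115 of height $5.8: ½ · (115 + 97.6) · 5.8 = $616.54.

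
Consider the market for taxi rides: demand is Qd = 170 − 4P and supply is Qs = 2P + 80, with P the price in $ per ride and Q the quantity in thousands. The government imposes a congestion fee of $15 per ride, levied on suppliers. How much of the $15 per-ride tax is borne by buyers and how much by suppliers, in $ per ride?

Buyers bear $5 per ride; suppliers bear $10 per ride.

Before the tax: set 170 − 4P = 2P + 80 → P* = $15, Q* = 110.
With the tax collected from suppliers, supply shifts: Qs = 2(P − 15) + 80.
New equilibrium: buyers pay $20, suppliers receive $5, Q = 90. (Wedge: Pb − Ps = 15.)
Burden on buyers: $5; on suppliers: $10. (They sum to $15.)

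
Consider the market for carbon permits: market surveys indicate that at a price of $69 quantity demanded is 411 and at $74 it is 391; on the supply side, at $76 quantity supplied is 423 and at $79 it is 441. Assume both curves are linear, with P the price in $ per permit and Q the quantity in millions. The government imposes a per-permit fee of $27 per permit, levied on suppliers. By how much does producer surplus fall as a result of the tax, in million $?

Producer surplus falls by $3959.28 million.

Demand slope: (391 − 411)/(74 − 69) = -4, so Qd = 687 − 4P.
Supply slope: (441 − 423)/(79 − 76) = 6, so Qs = 6P − 33.
Without the tax, 687 − 4P = 6P − 33 gives 10P = 720, so P* = $72 and Q* = 399.
With the tax collected from suppliers, supply shifts: Qs = 6(P − 27) − 33.
New equilibrium: buyers pay $88.2, suppliers receive $61.2, Q = 334.2. (Wedge: Pb − Ps = 27.)
ΔPS is the trapezoid between Q = 334.2 and Q = 399 of height $10.8: ½ · (399 + 334.2) · 10.8 = $3959.28.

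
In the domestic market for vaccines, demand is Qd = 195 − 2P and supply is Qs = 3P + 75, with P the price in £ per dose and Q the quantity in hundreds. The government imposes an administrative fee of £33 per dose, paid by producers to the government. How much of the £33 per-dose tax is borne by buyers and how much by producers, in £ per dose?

Buyers bear £19.8 per dose; producers bear £13.2 per dose.

Before the tax: set 195 − 2P = 3P + 75 → P* = £24, Q* = 147.
With the tax collected from producers, supply shifts: Qs = 3(P − 33) + 75.
New equilibrium: buyers pay £43.8, producers receive £10.8, Q = 107.4. (Wedge: Pb − Ps = 33.)
Burden on buyers: £19.8; on producers: £13.2. (They sum to £33.)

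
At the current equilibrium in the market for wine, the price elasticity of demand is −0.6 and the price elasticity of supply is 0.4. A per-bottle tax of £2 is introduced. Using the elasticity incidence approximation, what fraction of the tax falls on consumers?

Incidence ratio: consumers' share ≈ εs / (εs + |εd|) = 0.4 / (0.4 + 0.6) = 0.4.
Supply is the less elastic side, so consumers bear the smaller share.

Consumers' share ≈ 0.4.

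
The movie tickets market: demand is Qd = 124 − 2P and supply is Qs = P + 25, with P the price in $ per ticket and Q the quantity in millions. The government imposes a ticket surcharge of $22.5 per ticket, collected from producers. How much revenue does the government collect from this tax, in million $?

Without the tax, 124 − 2P = P + 25 gives 3P = 99, so P* = $33 and Q* = 58.
With the tax collected from producers, supply shifts: Qs = (P − 22.5) + 25.
New equilibrium: consumers pay $40.5, producers receive $18, Q = 43. (Wedge: Pb − Ps = 22.5.)
Revenue = t · Q = 22.5 · 43 = $967.5.

Tax revenue = $967.5 million.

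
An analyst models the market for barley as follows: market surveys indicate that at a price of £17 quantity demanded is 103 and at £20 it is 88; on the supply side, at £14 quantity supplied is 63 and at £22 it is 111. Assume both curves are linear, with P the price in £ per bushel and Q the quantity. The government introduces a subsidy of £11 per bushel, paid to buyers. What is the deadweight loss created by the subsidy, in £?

Demand slope: (88 − 103)/(20 − 17) = -5, so Qd = 188 − 5P.
Supply slope: (111 − 63)/(22 − 14) = 6, so Qs = 6P − 21.
Without the subsidy, 188 − 5P = 6P − 21 gives 11P = 209, so P* = £19 and Q* = 93.
With a per-unit subsidy paid to buyers, each effectively pays P − 11, so demand becomes Qd = 188 − 5(P − 11).
Solving gives Q = 123 with buyers paying £13 and producers receiving £24 (the £11 wedge).
Quantity rises by |ΔQ| = |93 − 123| = 30.
DWL = ½ · t · |ΔQ| = ½ · 11 · 30 = £165.

Deadweight loss = £165.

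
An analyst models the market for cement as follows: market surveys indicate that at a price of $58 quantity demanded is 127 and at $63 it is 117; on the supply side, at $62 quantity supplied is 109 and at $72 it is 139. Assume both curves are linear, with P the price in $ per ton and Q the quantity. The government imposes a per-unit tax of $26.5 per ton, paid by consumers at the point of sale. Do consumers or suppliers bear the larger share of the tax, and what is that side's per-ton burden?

Demand slope: (117 − 127)/(63 − 58) = -2, so Qd = 243 − 2P.
Supply slope: (139 − 109)/(72 − 62) = 3, so Qs = 3P − 77.
Before the tax: set 243 − 2P = 3P − 77 → P* = $64, Q* = 115.
With the tax collected from consumers, demand (in seller-price terms) shifts: Qd = 243 − 2(P + 26.5).
New equilibrium: consumers pay $79.9, suppliers receive $53.4, Q = 83.2. (Wedge: Pb − Ps = 26.5.)
Per-ton burden: consumers $15.9, suppliers $10.6.
Consumers take the larger share because demand is less price-elastic here (demand slope 2 vs supply slope 3).
The less price-elastic side of the market bears the larger share of a per-unit tax.

Consumers bear the larger share: $15.9 per ton.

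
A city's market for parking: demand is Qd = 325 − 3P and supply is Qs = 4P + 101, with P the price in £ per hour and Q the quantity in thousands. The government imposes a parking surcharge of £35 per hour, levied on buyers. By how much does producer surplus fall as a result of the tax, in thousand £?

Before the tax: set 325 − 3P = 4P + 101 → P* = £32, Q* = 229.
With the tax collected from buyers, demand (in seller-price terms) shifts: Qd = 325 − 3(P + 35).
New equilibrium: buyers pay £52, suppliers receive £17, Q = 169. (Wedge: Pb − Ps = 35.)
ΔPS is the trapezoid between Q = 169 and Q = 229 of height £15: ½ · (229 + 169) · 15 = £2985.

Producer surplus falls by £2985 thousand.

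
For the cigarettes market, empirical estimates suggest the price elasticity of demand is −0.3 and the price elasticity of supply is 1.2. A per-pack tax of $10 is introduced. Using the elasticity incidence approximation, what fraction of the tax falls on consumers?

Consumers' share ≈ 0.8.

Incidence ratio: consumers' share ≈ εs / (εs + |εd|) = 1.2 / (1.2 + 0.3) = 0.8.
Supply is the more elastic side, so consumers bear the larger share.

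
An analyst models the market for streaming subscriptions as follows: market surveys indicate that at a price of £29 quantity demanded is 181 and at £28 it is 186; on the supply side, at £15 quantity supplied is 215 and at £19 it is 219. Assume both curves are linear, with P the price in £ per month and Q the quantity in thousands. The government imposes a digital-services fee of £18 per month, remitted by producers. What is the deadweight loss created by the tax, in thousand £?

Demand slope: (186 − 181)/(28 − 29) = -5, so Qd = 326 − 5P.
Supply slope: (219 − 215)/(19 − 15) = 1, so Qs = P + 200.
Before the tax: set 326 − 5P = P + 200 → P* = £21, Q* = 221.
With the tax collected from producers, supply shifts: Qs = (P − 18) + 200.
Solving gives Q = 206 with consumers paying £24 and producers receiving £6 (the £18 wedge).
Quantity falls by |ΔQ| = |221 − 206| = 15.
DWL = ½ · t · |ΔQ| = ½ · 18 · 15 = £135.

Deadweight loss = £135 thousand.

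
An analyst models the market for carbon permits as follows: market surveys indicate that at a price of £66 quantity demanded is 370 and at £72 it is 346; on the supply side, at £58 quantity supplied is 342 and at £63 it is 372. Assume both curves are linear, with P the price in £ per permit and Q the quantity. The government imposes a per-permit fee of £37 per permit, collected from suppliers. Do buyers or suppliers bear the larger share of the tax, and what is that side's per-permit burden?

Buyers bear the larger share: £22.2 per permit.

Demand slope: (346 − 370)/(72 − 66) = -4, so Qd = 634 − 4P.
Supply slope: (372 − 342)/(63 − 58) = 6, so Qs = 6P − 6.
Before the tax: set 634 − 4P = 6P − 6 → P* = £64, Q* = 378.
With the tax collected from suppliers, supply shifts: Qs = 6(P − 37) − 6.
Solving gives Q = 289.2 with buyers paying £86.2 and suppliers receiving £49.2 (the £37 wedge).
Per-permit burden: buyers £22.2, suppliers £14.8.
Buyers take the larger share because demand is less price-elastic here (demand slope 4 vs supply slope 6).
The less price-elastic side of the market bears the larger share of a per-unit tax.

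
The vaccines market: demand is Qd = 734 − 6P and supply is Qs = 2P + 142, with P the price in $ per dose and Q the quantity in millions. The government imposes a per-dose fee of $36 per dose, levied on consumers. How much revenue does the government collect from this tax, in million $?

Tax revenue = $8496 million.

Before the tax: set 734 − 6P = 2P + 142 → P* = $74, Q* = 290.
With the tax collected from consumers, demand (in seller-price terms) shifts: Qd = 734 − 6(P + 36).
Solving gives Q = 236 with consumers paying $83 and suppliers receiving $47 (the $36 wedge).
Revenue = t · Q = 36 · 236 = $8496.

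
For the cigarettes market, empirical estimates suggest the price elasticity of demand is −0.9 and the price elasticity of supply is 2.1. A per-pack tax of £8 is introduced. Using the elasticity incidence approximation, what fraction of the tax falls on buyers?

Buyers' share ≈ 0.7.

Incidence ratio: buyers' share ≈ εs / (εs + |εd|) = 2.1 / (2.1 + 0.9) = 0.7.
Supply is the more elastic side, so buyers bear the larger share.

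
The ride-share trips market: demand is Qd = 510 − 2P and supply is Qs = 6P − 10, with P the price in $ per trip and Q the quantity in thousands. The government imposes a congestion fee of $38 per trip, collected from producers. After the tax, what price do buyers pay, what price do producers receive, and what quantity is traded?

Buyers pay $93.5; producers receive $55.5; quantity = 323.

Before the tax: set 510 − 2P = 6P − 10 → P* = $65, Q* = 380.
With the tax collected from producers, supply shifts: Qs = 6(P − 38) − 10.
New equilibrium: buyers pay $93.5, producers receive $55.5, Q = 323. (Wedge: Pb − Ps = 38.)
The less price-elastic side of the market bears the larger share of a per-unit tax.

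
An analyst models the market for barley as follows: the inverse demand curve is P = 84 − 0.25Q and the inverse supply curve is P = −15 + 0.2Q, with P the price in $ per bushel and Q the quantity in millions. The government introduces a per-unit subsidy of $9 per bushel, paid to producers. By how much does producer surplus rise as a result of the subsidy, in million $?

Producer surplus rises by $920 million.

Rewrite in direct form: Qd = 336 − 4P and Qs = 5P + 75.
Before the subsidy: set 336 − 4P = 5P + 75 → P* = $29, Q* = 220.
With a per-unit subsidy paid to producers, each receives P + 9 per unit sold, so supply becomes Qs = 5(P + 9) + 75.
New equilibrium: consumers pay $24, producers receive $33, Q = 240. (Wedge: Pb − Ps = −9.)
ΔPS is the trapezoid between Q = 240 and Q = 220 of height $4: ½ · (220 + 240) · 4 = $920.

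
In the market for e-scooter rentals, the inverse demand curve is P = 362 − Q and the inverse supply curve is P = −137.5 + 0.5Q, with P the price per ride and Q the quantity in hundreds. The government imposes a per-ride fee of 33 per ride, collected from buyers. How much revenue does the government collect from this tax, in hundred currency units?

Tax revenue = 10263 hundred.

Inverting to Q(P) form: Qd = 362 − P; Qs = 2P + 275.
Without the tax, 362 − P = 2P + 275 gives 3P = 87, so P* = 29 and Q* = 333.
With the tax collected from buyers, demand (in seller-price terms) shifts: Qd = 362 − (P + 33).
New equilibrium: buyers pay 51, sellers receive 18, Q = 311. (Wedge: Pb − Ps = 33.)
Revenue = t · Q = 33 · 311 = 10263.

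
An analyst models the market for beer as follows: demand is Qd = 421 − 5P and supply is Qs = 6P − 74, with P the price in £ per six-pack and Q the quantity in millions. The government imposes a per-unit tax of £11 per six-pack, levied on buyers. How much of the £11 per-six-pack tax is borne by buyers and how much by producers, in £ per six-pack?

Buyers bear £6 per six-pack; producers bear £5 per six-pack.

Before the tax: set 421 − 5P = 6P − 74 → P* = £45, Q* = 196.
With the tax collected from buyers, demand (in seller-price terms) shifts: Qd = 421 − 5(P + 11).
Solving gives Q = 166 with buyers paying £51 and producers receiving £40 (the £11 wedge).
Burden on buyers: £6; on producers: £5. (They sum to £11.)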